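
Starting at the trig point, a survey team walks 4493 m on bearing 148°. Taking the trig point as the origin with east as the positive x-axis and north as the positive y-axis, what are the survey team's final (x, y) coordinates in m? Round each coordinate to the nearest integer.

Leg 1 (148°, 4493 m): east 4493 sin 148° = 2380.93, north 4493 cos 148° = -3810.28
Summing: 2380.93 m east, -3810.28 m north → (2381, -3810).

(2381, -3810)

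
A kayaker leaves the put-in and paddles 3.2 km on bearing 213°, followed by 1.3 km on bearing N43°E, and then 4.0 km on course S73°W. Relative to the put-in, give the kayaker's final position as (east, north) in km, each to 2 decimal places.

(-4.68, -2.90)

Leg 1 (213°, 3.2 km): east 3.2 sin 213° = -1.74, north 3.2 cos 213° = -2.68
Leg 2 (N43°E, 1.3 km): east 1.3 sin 43° = 0.89, north 1.3 cos 43° = 0.95
Leg 3 (S73°W, 4.0 km): east 4.0 sin 253° = -3.83, north 4.0 cos 253° = -1.17
Summing: -4.68 km east, -2.90 km north → (-4.68, -2.90).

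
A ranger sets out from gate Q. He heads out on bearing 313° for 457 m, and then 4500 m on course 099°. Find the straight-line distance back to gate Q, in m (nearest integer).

Leg 1 (313°, 457 m): east 457 sin 313° = -334.23, north 457 cos 313° = 311.67
Leg 2 (099°, 4500 m): east 4500 sin 99° = 4444.60, north 4500 cos 99° = -703.96
Net: 4110.37 east, -392.28 north. Distance = √((4110.37)² + (-392.28)²) = 4129.046 m.

4129 m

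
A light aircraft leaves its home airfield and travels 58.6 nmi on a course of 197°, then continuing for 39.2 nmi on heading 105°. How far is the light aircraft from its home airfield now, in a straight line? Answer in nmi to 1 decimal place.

Leg 1 (197°, 58.6 nmi): east 58.6 sin 197° = -17.13, north 58.6 cos 197° = -56.04
Leg 2 (105°, 39.2 nmi): east 39.2 sin 105° = 37.86, north 39.2 cos 105° = -10.15
Net: 20.73 east, -66.19 north. Distance = √((20.73)² + (-66.19)²) = 69.356 nmi.

69.4 nmi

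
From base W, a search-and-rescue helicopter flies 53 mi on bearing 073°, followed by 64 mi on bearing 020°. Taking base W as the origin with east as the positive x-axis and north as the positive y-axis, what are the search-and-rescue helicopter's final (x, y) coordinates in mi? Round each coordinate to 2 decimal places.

Leg 1 (073°, 53 mi): east 53 sin 73° = 50.68, north 53 cos 73° = 15.50
Leg 2 (020°, 64 mi): east 64 sin 20° = 21.89, north 64 cos 20° = 60.14
Summing: 72.57 mi east, 75.64 mi north → (72.57, 75.64).

(72.57, 75.64)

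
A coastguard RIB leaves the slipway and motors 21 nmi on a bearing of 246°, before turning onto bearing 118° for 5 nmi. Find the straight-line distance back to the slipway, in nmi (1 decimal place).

18.3 nmi

Leg 1 (246°, 21 nmi): east 21 sin 246° = -19.18, north 21 cos 246° = -8.54
Leg 2 (118°, 5 nmi): east 5 sin 118° = 4.41, north 5 cos 118° = -2.35
Net: -14.77 east, -10.89 north. Distance = √((-14.77)² + (-10.89)²) = 18.350 nmi.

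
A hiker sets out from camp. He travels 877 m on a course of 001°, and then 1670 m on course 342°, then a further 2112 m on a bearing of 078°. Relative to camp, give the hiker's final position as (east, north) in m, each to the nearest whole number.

(1565, 2904)

Leg 1 (001°, 877 m): east 877 sin 1° = 15.31, north 877 cos 1° = 876.87
Leg 2 (342°, 1670 m): east 1670 sin 342° = -516.06, north 1670 cos 342° = 1588.26
Leg 3 (078°, 2112 m): east 2112 sin 78° = 2065.85, north 2112 cos 78° = 439.11
Summing: 1565.10 m east, 2904.24 m north → (1565, 2904).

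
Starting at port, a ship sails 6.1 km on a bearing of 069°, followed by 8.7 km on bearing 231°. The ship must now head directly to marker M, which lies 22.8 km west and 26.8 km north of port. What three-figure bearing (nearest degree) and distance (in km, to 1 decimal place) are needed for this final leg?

324°, 37.1 km

Leg 1 (069°, 6.1 km): east 6.1 sin 69° = 5.69, north 6.1 cos 69° = 2.19
Leg 2 (231°, 8.7 km): east 8.7 sin 231° = -6.76, north 8.7 cos 231° = -5.48
Current position: (-1.07, -3.29). Target: (-22.8, 26.8). Remaining: Δeast = -21.73, Δnorth = 30.09.
Bearing = atan2(-21.73, 30.09) mod 360° = 324.16°; distance = √((-21.73)² + (30.09)²) = 37.117 km.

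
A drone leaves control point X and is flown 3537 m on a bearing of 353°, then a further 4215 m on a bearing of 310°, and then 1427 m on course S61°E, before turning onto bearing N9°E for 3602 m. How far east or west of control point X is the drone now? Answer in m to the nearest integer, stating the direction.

Leg 1 (353°, 3537 m): east 3537 sin 353° = -431.05, north 3537 cos 353° = 3510.64
Leg 2 (310°, 4215 m): east 4215 sin 310° = -3228.88, north 4215 cos 310° = 2709.35
Leg 3 (S61°E, 1427 m): east 1427 sin 119° = 1248.08, north 1427 cos 119° = -691.82
Leg 4 (N9°E, 3602 m): east 3602 sin 9° = 563.48, north 3602 cos 9° = 3557.65
Net east component: -1848.37 m.

1848 m west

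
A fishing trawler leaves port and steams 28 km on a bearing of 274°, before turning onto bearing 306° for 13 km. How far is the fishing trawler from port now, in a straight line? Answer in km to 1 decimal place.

39.6 km

Leg 1 (274°, 28 km): east 28 sin 274° = -27.93, north 28 cos 274° = 1.95
Leg 2 (306°, 13 km): east 13 sin 306° = -10.52, north 13 cos 306° = 7.64
Net: -38.45 east, 9.59 north. Distance = √((-38.45)² + (9.59)²) = 39.628 km.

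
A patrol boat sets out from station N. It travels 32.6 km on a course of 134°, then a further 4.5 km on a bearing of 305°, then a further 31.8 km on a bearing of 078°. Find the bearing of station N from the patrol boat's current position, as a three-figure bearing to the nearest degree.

285°

Leg 1 (134°, 32.6 km): east 32.6 sin 134° = 23.45, north 32.6 cos 134° = -22.65
Leg 2 (305°, 4.5 km): east 4.5 sin 305° = -3.69, north 4.5 cos 305° = 2.58
Leg 3 (078°, 31.8 km): east 31.8 sin 78° = 31.11, north 31.8 cos 78° = 6.61
Net displacement: 50.87 east, -13.45 north. Direction back to start is (-50.87, 13.45): bearing = atan2(-50.87, 13.45) mod 360° = 284.81° ≈ 285°.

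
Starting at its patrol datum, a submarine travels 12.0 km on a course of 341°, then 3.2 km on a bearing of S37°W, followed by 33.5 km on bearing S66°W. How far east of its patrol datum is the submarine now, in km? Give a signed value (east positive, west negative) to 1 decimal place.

Leg 1 (341°, 12.0 km): east 12.0 sin 341° = -3.91, north 12.0 cos 341° = 11.35
Leg 2 (S37°W, 3.2 km): east 3.2 sin 217° = -1.93, north 3.2 cos 217° = -2.56
Leg 3 (S66°W, 33.5 km): east 33.5 sin 246° = -30.60, north 33.5 cos 246° = -13.63
Net east component: -36.44 km.

-36.4 km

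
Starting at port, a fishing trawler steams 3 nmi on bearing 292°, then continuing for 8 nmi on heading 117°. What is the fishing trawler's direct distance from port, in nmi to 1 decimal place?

5.0 nmi

Leg 1 (292°, 3 nmi): east 3 sin 292° = -2.78, north 3 cos 292° = 1.12
Leg 2 (117°, 8 nmi): east 8 sin 117° = 7.13, north 8 cos 117° = -3.63
Net: 4.35 east, -2.51 north. Distance = √((4.35)² + (-2.51)²) = 5.018 nmi.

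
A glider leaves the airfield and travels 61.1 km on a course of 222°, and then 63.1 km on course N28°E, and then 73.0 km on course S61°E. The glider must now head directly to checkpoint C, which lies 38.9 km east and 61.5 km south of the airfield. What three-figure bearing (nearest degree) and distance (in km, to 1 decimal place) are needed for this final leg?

Leg 1 (222°, 61.1 km): east 61.1 sin 222° = -40.88, north 61.1 cos 222° = -45.41
Leg 2 (N28°E, 63.1 km): east 63.1 sin 28° = 29.62, north 63.1 cos 28° = 55.71
Leg 3 (S61°E, 73.0 km): east 73.0 sin 119° = 63.85, north 73.0 cos 119° = -35.39
Current position: (52.59, -25.08). Target: (38.9, -61.5). Remaining: Δeast = -13.69, Δnorth = -36.42.
Bearing = atan2(-13.69, -36.42) mod 360° = 200.60°; distance = √((-13.69)² + (-36.42)²) = 38.904 km.

201°, 38.9 km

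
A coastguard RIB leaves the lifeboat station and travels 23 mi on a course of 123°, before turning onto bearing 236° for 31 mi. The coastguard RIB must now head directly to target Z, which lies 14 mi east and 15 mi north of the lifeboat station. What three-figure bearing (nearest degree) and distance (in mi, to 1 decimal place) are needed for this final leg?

024°, 49.3 mi

Leg 1 (123°, 23 mi): east 23 sin 123° = 19.29, north 23 cos 123° = -12.53
Leg 2 (236°, 31 mi): east 31 sin 236° = -25.70, north 31 cos 236° = -17.33
Current position: (-6.41, -29.86). Target: (14, 15). Remaining: Δeast = 20.41, Δnorth = 44.86.
Bearing = atan2(20.41, 44.86) mod 360° = 24.46°; distance = √((20.41)² + (44.86)²) = 49.287 mi.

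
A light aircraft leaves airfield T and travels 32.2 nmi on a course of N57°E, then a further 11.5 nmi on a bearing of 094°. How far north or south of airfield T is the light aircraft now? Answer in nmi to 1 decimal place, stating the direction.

16.7 nmi north

Leg 1 (N57°E, 32.2 nmi): east 32.2 sin 57° = 27.01, north 32.2 cos 57° = 17.54
Leg 2 (094°, 11.5 nmi): east 11.5 sin 94° = 11.47, north 11.5 cos 94° = -0.80
Net north component: 16.74 nmi.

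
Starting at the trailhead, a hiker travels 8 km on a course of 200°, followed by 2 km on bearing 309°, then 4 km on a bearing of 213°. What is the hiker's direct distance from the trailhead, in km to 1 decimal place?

11.6 km

Leg 1 (200°, 8 km): east 8 sin 200° = -2.74, north 8 cos 200° = -7.52
Leg 2 (309°, 2 km): east 2 sin 309° = -1.55, north 2 cos 309° = 1.26
Leg 3 (213°, 4 km): east 4 sin 213° = -2.18, north 4 cos 213° = -3.35
Net: -6.47 east, -9.61 north. Distance = √((-6.47)² + (-9.61)²) = 11.587 km.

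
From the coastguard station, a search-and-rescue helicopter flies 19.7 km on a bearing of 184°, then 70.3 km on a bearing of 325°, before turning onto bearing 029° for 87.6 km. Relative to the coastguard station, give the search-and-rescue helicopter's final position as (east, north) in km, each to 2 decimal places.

Leg 1 (184°, 19.7 km): east 19.7 sin 184° = -1.37, north 19.7 cos 184° = -19.65
Leg 2 (325°, 70.3 km): east 70.3 sin 325° = -40.32, north 70.3 cos 325° = 57.59
Leg 3 (029°, 87.6 km): east 87.6 sin 29° = 42.47, north 87.6 cos 29° = 76.62
Summing: 0.77 km east, 114.55 km north → (0.77, 114.55).

(0.77, 114.55)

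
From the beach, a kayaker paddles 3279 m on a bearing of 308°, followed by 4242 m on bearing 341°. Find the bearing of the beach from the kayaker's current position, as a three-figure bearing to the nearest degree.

Leg 1 (308°, 3279 m): east 3279 sin 308° = -2583.89, north 3279 cos 308° = 2018.75
Leg 2 (341°, 4242 m): east 4242 sin 341° = -1381.06, north 4242 cos 341° = 4010.89
Net displacement: -3964.95 east, 6029.64 north. Direction back to start is (3964.95, -6029.64): bearing = atan2(3964.95, -6029.64) mod 360° = 146.67° ≈ 147°.

147°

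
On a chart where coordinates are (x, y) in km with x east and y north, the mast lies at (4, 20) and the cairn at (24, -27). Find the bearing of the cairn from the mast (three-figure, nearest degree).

Δeast = 24 − 4 = 20.00; Δnorth = -27 − 20 = -47.00.
Bearing = atan2(Δeast, Δnorth) mod 360° = 156.95° ≈ 157°.

157°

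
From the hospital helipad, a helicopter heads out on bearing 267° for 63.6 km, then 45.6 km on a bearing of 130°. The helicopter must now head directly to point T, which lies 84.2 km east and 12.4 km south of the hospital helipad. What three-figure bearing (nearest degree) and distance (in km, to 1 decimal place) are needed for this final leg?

Leg 1 (267°, 63.6 km): east 63.6 sin 267° = -63.51, north 63.6 cos 267° = -3.33
Leg 2 (130°, 45.6 km): east 45.6 sin 130° = 34.93, north 45.6 cos 130° = -29.31
Current position: (-28.58, -32.64). Target: (84.2, -12.4). Remaining: Δeast = 112.78, Δnorth = 20.24.
Bearing = atan2(112.78, 20.24) mod 360° = 79.83°; distance = √((112.78)² + (20.24)²) = 114.583 km.

080°, 114.6 km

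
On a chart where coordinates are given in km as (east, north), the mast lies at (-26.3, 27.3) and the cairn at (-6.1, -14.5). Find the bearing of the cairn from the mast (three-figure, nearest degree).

154°

Δeast = -6.1 − -26.3 = 20.20; Δnorth = -14.5 − 27.3 = -41.80.
Bearing = atan2(Δeast, Δnorth) mod 360° = 154.21° ≈ 154°.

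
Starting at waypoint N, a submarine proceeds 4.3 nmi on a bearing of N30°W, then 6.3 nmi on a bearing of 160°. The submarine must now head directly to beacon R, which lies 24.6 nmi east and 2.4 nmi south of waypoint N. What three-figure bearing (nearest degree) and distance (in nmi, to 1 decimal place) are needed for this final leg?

Leg 1 (N30°W, 4.3 nmi): east 4.3 sin 330° = -2.15, north 4.3 cos 330° = 3.72
Leg 2 (160°, 6.3 nmi): east 6.3 sin 160° = 2.15, north 6.3 cos 160° = -5.92
Current position: (0.00, -2.20). Target: (24.6, -2.4). Remaining: Δeast = 24.60, Δnorth = -0.20.
Bearing = atan2(24.60, -0.20) mod 360° = 90.47°; distance = √((24.60)² + (-0.20)²) = 24.596 nmi.

090°, 24.6 nmi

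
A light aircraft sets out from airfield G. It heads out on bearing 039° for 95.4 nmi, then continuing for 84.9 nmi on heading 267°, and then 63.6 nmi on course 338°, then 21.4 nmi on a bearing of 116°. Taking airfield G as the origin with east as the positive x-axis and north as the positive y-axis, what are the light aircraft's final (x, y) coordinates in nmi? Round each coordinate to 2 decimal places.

Leg 1 (039°, 95.4 nmi): east 95.4 sin 39° = 60.04, north 95.4 cos 39° = 74.14
Leg 2 (267°, 84.9 nmi): east 84.9 sin 267° = -84.78, north 84.9 cos 267° = -4.44
Leg 3 (338°, 63.6 nmi): east 63.6 sin 338° = -23.82, north 63.6 cos 338° = 58.97
Leg 4 (116°, 21.4 nmi): east 21.4 sin 116° = 19.23, north 21.4 cos 116° = -9.38
Summing: -29.34 nmi east, 119.28 nmi north → (-29.34, 119.28).

(-29.34, 119.28)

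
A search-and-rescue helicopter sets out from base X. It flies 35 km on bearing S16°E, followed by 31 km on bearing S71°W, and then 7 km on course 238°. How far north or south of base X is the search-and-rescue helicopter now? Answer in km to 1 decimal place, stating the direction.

47.4 km south

Leg 1 (S16°E, 35 km): east 35 sin 164° = 9.65, north 35 cos 164° = -33.64
Leg 2 (S71°W, 31 km): east 31 sin 251° = -29.31, north 31 cos 251° = -10.09
Leg 3 (238°, 7 km): east 7 sin 238° = -5.94, north 7 cos 238° = -3.71
Net north component: -47.45 km.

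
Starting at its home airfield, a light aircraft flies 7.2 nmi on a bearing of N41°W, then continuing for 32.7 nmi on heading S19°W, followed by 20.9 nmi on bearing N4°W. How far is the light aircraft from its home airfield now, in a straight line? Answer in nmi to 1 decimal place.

17.5 nmi

Leg 1 (N41°W, 7.2 nmi): east 7.2 sin 319° = -4.72, north 7.2 cos 319° = 5.43
Leg 2 (S19°W, 32.7 nmi): east 32.7 sin 199° = -10.65, north 32.7 cos 199° = -30.92
Leg 3 (N4°W, 20.9 nmi): east 20.9 sin 356° = -1.46, north 20.9 cos 356° = 20.85
Net: -16.83 east, -4.64 north. Distance = √((-16.83)² + (-4.64)²) = 17.454 nmi.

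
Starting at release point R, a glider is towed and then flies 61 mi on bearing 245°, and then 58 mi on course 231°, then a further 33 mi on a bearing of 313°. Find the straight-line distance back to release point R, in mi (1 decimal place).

Leg 1 (245°, 61 mi): east 61 sin 245° = -55.28, north 61 cos 245° = -25.78
Leg 2 (231°, 58 mi): east 58 sin 231° = -45.07, north 58 cos 231° = -36.50
Leg 3 (313°, 33 mi): east 33 sin 313° = -24.13, north 33 cos 313° = 22.51
Net: -124.49 east, -39.77 north. Distance = √((-124.49)² + (-39.77)²) = 130.693 mi.

130.7 mi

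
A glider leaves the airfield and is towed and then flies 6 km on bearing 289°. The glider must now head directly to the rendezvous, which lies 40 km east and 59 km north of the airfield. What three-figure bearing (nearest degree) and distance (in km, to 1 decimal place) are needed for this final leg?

Leg 1 (289°, 6 km): east 6 sin 289° = -5.67, north 6 cos 289° = 1.95
Current position: (-5.67, 1.95). Target: (40, 59). Remaining: Δeast = 45.67, Δnorth = 57.05.
Bearing = atan2(45.67, 57.05) mod 360° = 38.68°; distance = √((45.67)² + (57.05)²) = 73.078 km.

039°, 73.1 km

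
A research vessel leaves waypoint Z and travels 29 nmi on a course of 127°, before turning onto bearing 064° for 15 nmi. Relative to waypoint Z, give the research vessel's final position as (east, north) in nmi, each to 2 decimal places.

(36.64, -10.88)

Leg 1 (127°, 29 nmi): east 29 sin 127° = 23.16, north 29 cos 127° = -17.45
Leg 2 (064°, 15 nmi): east 15 sin 64° = 13.48, north 15 cos 64° = 6.58
Summing: 36.64 nmi east, -10.88 nmi north → (36.64, -10.88).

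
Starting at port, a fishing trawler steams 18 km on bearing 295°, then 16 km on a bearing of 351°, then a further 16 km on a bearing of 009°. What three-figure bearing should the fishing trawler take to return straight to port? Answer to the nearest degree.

157°

Leg 1 (295°, 18 km): east 18 sin 295° = -16.31, north 18 cos 295° = 7.61
Leg 2 (351°, 16 km): east 16 sin 351° = -2.50, north 16 cos 351° = 15.80
Leg 3 (009°, 16 km): east 16 sin 9° = 2.50, north 16 cos 9° = 15.80
Net displacement: -16.31 east, 39.21 north. Direction back to start is (16.31, -39.21): bearing = atan2(16.31, -39.21) mod 360° = 157.41° ≈ 157°.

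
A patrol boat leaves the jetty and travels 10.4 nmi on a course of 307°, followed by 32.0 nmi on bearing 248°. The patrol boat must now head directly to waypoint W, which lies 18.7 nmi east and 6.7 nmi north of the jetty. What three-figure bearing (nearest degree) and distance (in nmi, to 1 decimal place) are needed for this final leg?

Leg 1 (307°, 10.4 nmi): east 10.4 sin 307° = -8.31, north 10.4 cos 307° = 6.26
Leg 2 (248°, 32.0 nmi): east 32.0 sin 248° = -29.67, north 32.0 cos 248° = -11.99
Current position: (-37.98, -5.73). Target: (18.7, 6.7). Remaining: Δeast = 56.68, Δnorth = 12.43.
Bearing = atan2(56.68, 12.43) mod 360° = 77.63°; distance = √((56.68)² + (12.43)²) = 58.022 nmi.

078°, 58.0 nmi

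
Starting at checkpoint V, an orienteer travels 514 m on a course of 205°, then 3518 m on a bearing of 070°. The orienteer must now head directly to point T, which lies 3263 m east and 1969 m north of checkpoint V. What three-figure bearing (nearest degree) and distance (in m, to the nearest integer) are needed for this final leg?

008°, 1244 m

Leg 1 (205°, 514 m): east 514 sin 205° = -217.23, north 514 cos 205° = -465.84
Leg 2 (070°, 3518 m): east 3518 sin 70° = 3305.84, north 3518 cos 70° = 1203.23
Current position: (3088.61, 737.38). Target: (3263, 1969). Remaining: Δeast = 174.39, Δnorth = 1231.62.
Bearing = atan2(174.39, 1231.62) mod 360° = 8.06°; distance = √((174.39)² + (1231.62)²) = 1243.900 m.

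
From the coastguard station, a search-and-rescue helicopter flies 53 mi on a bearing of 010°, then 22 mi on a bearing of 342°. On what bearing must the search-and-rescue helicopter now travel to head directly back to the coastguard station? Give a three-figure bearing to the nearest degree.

Leg 1 (010°, 53 mi): east 53 sin 10° = 9.20, north 53 cos 10° = 52.19
Leg 2 (342°, 22 mi): east 22 sin 342° = -6.80, north 22 cos 342° = 20.92
Net displacement: 2.40 east, 73.12 north. Direction back to start is (-2.40, -73.12): bearing = atan2(-2.40, -73.12) mod 360° = 181.88° ≈ 182°.

182°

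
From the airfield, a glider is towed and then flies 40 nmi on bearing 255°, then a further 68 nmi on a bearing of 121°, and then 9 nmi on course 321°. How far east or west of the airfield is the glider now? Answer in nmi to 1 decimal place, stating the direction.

Leg 1 (255°, 40 nmi): east 40 sin 255° = -38.64, north 40 cos 255° = -10.35
Leg 2 (121°, 68 nmi): east 68 sin 121° = 58.29, north 68 cos 121° = -35.02
Leg 3 (321°, 9 nmi): east 9 sin 321° = -5.66, north 9 cos 321° = 6.99
Net east component: 13.99 nmi.

14.0 nmi east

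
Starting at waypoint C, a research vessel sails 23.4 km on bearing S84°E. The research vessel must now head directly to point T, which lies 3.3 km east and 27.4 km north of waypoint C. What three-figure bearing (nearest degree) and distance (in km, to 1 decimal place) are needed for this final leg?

Leg 1 (S84°E, 23.4 km): east 23.4 sin 96° = 23.27, north 23.4 cos 96° = -2.45
Current position: (23.27, -2.45). Target: (3.3, 27.4). Remaining: Δeast = -19.97, Δnorth = 29.85.
Bearing = atan2(-19.97, 29.85) mod 360° = 326.21°; distance = √((-19.97)² + (29.85)²) = 35.912 km.

326°, 35.9 km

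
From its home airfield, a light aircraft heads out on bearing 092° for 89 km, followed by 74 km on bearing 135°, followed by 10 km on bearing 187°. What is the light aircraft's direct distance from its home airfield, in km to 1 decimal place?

Leg 1 (092°, 89 km): east 89 sin 92° = 88.95, north 89 cos 92° = -3.11
Leg 2 (135°, 74 km): east 74 sin 135° = 52.33, north 74 cos 135° = -52.33
Leg 3 (187°, 10 km): east 10 sin 187° = -1.22, north 10 cos 187° = -9.93
Net: 140.05 east, -65.36 north. Distance = √((140.05)² + (-65.36)²) = 154.552 km.

154.6 km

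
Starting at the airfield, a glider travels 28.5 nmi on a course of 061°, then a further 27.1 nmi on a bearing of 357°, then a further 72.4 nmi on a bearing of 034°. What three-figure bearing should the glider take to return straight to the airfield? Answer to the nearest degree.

212°

Leg 1 (061°, 28.5 nmi): east 28.5 sin 61° = 24.93, north 28.5 cos 61° = 13.82
Leg 2 (357°, 27.1 nmi): east 27.1 sin 357° = -1.42, north 27.1 cos 357° = 27.06
Leg 3 (034°, 72.4 nmi): east 72.4 sin 34° = 40.49, north 72.4 cos 34° = 60.02
Net displacement: 63.99 east, 100.90 north. Direction back to start is (-63.99, -100.90): bearing = atan2(-63.99, -100.90) mod 360° = 212.38° ≈ 212°.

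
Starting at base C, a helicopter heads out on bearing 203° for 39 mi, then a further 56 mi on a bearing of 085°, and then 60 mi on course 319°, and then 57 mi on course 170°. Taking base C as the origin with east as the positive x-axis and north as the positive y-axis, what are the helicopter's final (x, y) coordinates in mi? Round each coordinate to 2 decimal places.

Leg 1 (203°, 39 mi): east 39 sin 203° = -15.24, north 39 cos 203° = -35.90
Leg 2 (085°, 56 mi): east 56 sin 85° = 55.79, north 56 cos 85° = 4.88
Leg 3 (319°, 60 mi): east 60 sin 319° = -39.36, north 60 cos 319° = 45.28
Leg 4 (170°, 57 mi): east 57 sin 170° = 9.90, north 57 cos 170° = -56.13
Summing: 11.08 mi east, -41.87 mi north → (11.08, -41.87).

(11.08, -41.87)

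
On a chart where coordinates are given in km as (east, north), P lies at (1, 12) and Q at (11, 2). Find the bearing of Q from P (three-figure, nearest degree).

135°

Δeast = 11 − 1 = 10.00; Δnorth = 2 − 12 = -10.00.
Bearing = atan2(Δeast, Δnorth) mod 360° = 135.00° ≈ 135°.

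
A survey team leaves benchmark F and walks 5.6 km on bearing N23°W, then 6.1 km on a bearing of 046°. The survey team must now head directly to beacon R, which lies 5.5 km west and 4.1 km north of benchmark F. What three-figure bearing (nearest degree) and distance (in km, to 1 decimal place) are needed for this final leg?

Leg 1 (N23°W, 5.6 km): east 5.6 sin 337° = -2.19, north 5.6 cos 337° = 5.15
Leg 2 (046°, 6.1 km): east 6.1 sin 46° = 4.39, north 6.1 cos 46° = 4.24
Current position: (2.20, 9.39). Target: (-5.5, 4.1). Remaining: Δeast = -7.70, Δnorth = -5.29.
Bearing = atan2(-7.70, -5.29) mod 360° = 235.50°; distance = √((-7.70)² + (-5.29)²) = 9.343 km.

235°, 9.3 km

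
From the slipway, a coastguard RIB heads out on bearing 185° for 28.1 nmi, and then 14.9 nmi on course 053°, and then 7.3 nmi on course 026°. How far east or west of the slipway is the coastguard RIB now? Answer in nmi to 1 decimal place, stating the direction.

Leg 1 (185°, 28.1 nmi): east 28.1 sin 185° = -2.45, north 28.1 cos 185° = -27.99
Leg 2 (053°, 14.9 nmi): east 14.9 sin 53° = 11.90, north 14.9 cos 53° = 8.97
Leg 3 (026°, 7.3 nmi): east 7.3 sin 26° = 3.20, north 7.3 cos 26° = 6.56
Net east component: 12.65 nmi.

12.7 nmi east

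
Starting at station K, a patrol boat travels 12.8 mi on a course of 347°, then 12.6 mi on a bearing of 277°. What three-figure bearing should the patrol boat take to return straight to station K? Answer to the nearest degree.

132°

Leg 1 (347°, 12.8 mi): east 12.8 sin 347° = -2.88, north 12.8 cos 347° = 12.47
Leg 2 (277°, 12.6 mi): east 12.6 sin 277° = -12.51, north 12.6 cos 277° = 1.54
Net displacement: -15.39 east, 14.01 north. Direction back to start is (15.39, -14.01): bearing = atan2(15.39, -14.01) mod 360° = 132.32° ≈ 132°.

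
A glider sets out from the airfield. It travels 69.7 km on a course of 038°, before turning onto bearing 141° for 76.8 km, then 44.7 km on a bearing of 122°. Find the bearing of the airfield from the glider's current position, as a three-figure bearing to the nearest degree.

282°

Leg 1 (038°, 69.7 km): east 69.7 sin 38° = 42.91, north 69.7 cos 38° = 54.92
Leg 2 (141°, 76.8 km): east 76.8 sin 141° = 48.33, north 76.8 cos 141° = -59.68
Leg 3 (122°, 44.7 km): east 44.7 sin 122° = 37.91, north 44.7 cos 122° = -23.69
Net displacement: 129.15 east, -28.45 north. Direction back to start is (-129.15, 28.45): bearing = atan2(-129.15, 28.45) mod 360° = 282.42° ≈ 282°.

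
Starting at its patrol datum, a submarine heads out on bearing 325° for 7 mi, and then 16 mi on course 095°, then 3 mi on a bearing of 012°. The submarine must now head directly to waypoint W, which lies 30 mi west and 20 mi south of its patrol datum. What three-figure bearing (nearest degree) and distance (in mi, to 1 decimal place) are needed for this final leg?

Leg 1 (325°, 7 mi): east 7 sin 325° = -4.02, north 7 cos 325° = 5.73
Leg 2 (095°, 16 mi): east 16 sin 95° = 15.94, north 16 cos 95° = -1.39
Leg 3 (012°, 3 mi): east 3 sin 12° = 0.62, north 3 cos 12° = 2.93
Current position: (12.55, 7.27). Target: (-30, -20). Remaining: Δeast = -42.55, Δnorth = -27.27.
Bearing = atan2(-42.55, -27.27) mod 360° = 237.34°; distance = √((-42.55)² + (-27.27)²) = 50.539 mi.

237°, 50.5 mi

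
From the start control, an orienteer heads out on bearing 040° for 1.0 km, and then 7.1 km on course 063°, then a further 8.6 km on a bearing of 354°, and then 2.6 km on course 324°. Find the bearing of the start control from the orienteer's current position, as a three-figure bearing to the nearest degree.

197°

Leg 1 (040°, 1.0 km): east 1.0 sin 40° = 0.64, north 1.0 cos 40° = 0.77
Leg 2 (063°, 7.1 km): east 7.1 sin 63° = 6.33, north 7.1 cos 63° = 3.22
Leg 3 (354°, 8.6 km): east 8.6 sin 354° = -0.90, north 8.6 cos 354° = 8.55
Leg 4 (324°, 2.6 km): east 2.6 sin 324° = -1.53, north 2.6 cos 324° = 2.10
Net displacement: 4.54 east, 14.65 north. Direction back to start is (-4.54, -14.65): bearing = atan2(-4.54, -14.65) mod 360° = 197.23° ≈ 197°.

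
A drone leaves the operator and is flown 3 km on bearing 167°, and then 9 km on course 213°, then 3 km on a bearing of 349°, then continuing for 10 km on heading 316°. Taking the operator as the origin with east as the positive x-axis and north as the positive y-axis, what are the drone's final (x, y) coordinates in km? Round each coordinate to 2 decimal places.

Leg 1 (167°, 3 km): east 3 sin 167° = 0.67, north 3 cos 167° = -2.92
Leg 2 (213°, 9 km): east 9 sin 213° = -4.90, north 9 cos 213° = -7.55
Leg 3 (349°, 3 km): east 3 sin 349° = -0.57, north 3 cos 349° = 2.94
Leg 4 (316°, 10 km): east 10 sin 316° = -6.95, north 10 cos 316° = 7.19
Summing: -11.75 km east, -0.33 km north → (-11.75, -0.33).

(-11.75, -0.33)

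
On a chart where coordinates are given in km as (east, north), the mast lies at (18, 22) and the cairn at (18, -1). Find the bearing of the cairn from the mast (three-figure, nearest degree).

Δeast = 18 − 18 = 0.00; Δnorth = -1 − 22 = -23.00.
Bearing = atan2(Δeast, Δnorth) mod 360° = 180.00° ≈ 180°.

180°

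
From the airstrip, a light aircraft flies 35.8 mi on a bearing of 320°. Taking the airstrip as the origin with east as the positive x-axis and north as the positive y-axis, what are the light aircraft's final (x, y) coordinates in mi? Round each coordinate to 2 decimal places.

(-23.01, 27.42)

Leg 1 (320°, 35.8 mi): east 35.8 sin 320° = -23.01, north 35.8 cos 320° = 27.42
Summing: -23.01 mi east, 27.42 mi north → (-23.01, 27.42).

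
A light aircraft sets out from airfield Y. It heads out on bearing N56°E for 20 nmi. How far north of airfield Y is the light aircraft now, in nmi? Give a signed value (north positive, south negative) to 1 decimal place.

11.2 nmi

Leg 1 (N56°E, 20 nmi): east 20 sin 56° = 16.58, north 20 cos 56° = 11.18
Net north component: 11.18 nmi.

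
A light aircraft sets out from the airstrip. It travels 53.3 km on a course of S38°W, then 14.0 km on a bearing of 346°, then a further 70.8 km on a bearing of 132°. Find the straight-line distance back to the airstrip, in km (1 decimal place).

Leg 1 (S38°W, 53.3 km): east 53.3 sin 218° = -32.81, north 53.3 cos 218° = -42.00
Leg 2 (346°, 14.0 km): east 14.0 sin 346° = -3.39, north 14.0 cos 346° = 13.58
Leg 3 (132°, 70.8 km): east 70.8 sin 132° = 52.61, north 70.8 cos 132° = -47.37
Net: 16.41 east, -75.79 north. Distance = √((16.41)² + (-75.79)²) = 77.548 km.

77.5 km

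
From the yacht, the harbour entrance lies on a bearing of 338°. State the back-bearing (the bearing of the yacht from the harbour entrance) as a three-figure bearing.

Back-bearing = 338° − 180° = 158°.

158°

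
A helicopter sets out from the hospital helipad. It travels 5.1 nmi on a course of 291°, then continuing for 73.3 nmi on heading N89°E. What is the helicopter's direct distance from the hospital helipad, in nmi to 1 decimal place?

Leg 1 (291°, 5.1 nmi): east 5.1 sin 291° = -4.76, north 5.1 cos 291° = 1.83
Leg 2 (N89°E, 73.3 nmi): east 73.3 sin 89° = 73.29, north 73.3 cos 89° = 1.28
Net: 68.53 east, 3.11 north. Distance = √((68.53)² + (3.11)²) = 68.598 nmi.

68.6 nmi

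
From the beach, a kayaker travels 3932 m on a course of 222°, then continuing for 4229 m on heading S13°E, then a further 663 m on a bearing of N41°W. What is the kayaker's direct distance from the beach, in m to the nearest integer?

Leg 1 (222°, 3932 m): east 3932 sin 222° = -2631.02, north 3932 cos 222° = -2922.05
Leg 2 (S13°E, 4229 m): east 4229 sin 167° = 951.32, north 4229 cos 167° = -4120.61
Leg 3 (N41°W, 663 m): east 663 sin 319° = -434.97, north 663 cos 319° = 500.37
Net: -2114.67 east, -6542.28 north. Distance = √((-2114.67)² + (-6542.28)²) = 6875.559 m.

6876 m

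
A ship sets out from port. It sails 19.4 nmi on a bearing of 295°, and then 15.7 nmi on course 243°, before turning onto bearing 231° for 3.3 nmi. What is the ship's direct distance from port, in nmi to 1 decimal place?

34.2 nmi

Leg 1 (295°, 19.4 nmi): east 19.4 sin 295° = -17.58, north 19.4 cos 295° = 8.20
Leg 2 (243°, 15.7 nmi): east 15.7 sin 243° = -13.99, north 15.7 cos 243° = -7.13
Leg 3 (231°, 3.3 nmi): east 3.3 sin 231° = -2.56, north 3.3 cos 231° = -2.08
Net: -34.14 east, -1.01 north. Distance = √((-34.14)² + (-1.01)²) = 34.151 nmi.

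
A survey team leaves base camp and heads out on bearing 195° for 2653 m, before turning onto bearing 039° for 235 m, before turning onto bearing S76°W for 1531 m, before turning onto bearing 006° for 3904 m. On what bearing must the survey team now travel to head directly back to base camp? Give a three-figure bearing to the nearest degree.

125°

Leg 1 (195°, 2653 m): east 2653 sin 195° = -686.65, north 2653 cos 195° = -2562.60
Leg 2 (039°, 235 m): east 235 sin 39° = 147.89, north 235 cos 39° = 182.63
Leg 3 (S76°W, 1531 m): east 1531 sin 256° = -1485.52, north 1531 cos 256° = -370.38
Leg 4 (006°, 3904 m): east 3904 sin 6° = 408.08, north 3904 cos 6° = 3882.61
Net displacement: -1616.20 east, 1132.26 north. Direction back to start is (1616.20, -1132.26): bearing = atan2(1616.20, -1132.26) mod 360° = 125.01° ≈ 125°.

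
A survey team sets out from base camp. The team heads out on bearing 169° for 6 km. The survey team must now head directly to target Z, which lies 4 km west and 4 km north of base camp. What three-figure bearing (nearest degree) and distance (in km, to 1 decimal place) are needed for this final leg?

Leg 1 (169°, 6 km): east 6 sin 169° = 1.14, north 6 cos 169° = -5.89
Current position: (1.14, -5.89). Target: (-4, 4). Remaining: Δeast = -5.14, Δnorth = 9.89.
Bearing = atan2(-5.14, 9.89) mod 360° = 332.52°; distance = √((-5.14)² + (9.89)²) = 11.148 km.

333°, 11.1 km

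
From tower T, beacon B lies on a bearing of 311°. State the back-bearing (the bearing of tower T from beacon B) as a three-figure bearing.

Back-bearing = 311° − 180° = 131°.

131°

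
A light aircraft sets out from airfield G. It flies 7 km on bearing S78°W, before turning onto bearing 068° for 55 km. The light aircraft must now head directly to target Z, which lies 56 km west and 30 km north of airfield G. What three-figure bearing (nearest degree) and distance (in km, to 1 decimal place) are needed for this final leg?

Leg 1 (S78°W, 7 km): east 7 sin 258° = -6.85, north 7 cos 258° = -1.46
Leg 2 (068°, 55 km): east 55 sin 68° = 51.00, north 55 cos 68° = 20.60
Current position: (44.15, 19.15). Target: (-56, 30). Remaining: Δeast = -100.15, Δnorth = 10.85.
Bearing = atan2(-100.15, 10.85) mod 360° = 276.18°; distance = √((-100.15)² + (10.85)²) = 100.734 km.

276°, 100.7 km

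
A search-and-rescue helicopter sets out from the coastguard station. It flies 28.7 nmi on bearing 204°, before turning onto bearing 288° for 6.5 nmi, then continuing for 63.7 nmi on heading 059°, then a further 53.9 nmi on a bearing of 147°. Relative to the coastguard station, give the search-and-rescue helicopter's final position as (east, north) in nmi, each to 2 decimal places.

Leg 1 (204°, 28.7 nmi): east 28.7 sin 204° = -11.67, north 28.7 cos 204° = -26.22
Leg 2 (288°, 6.5 nmi): east 6.5 sin 288° = -6.18, north 6.5 cos 288° = 2.01
Leg 3 (059°, 63.7 nmi): east 63.7 sin 59° = 54.60, north 63.7 cos 59° = 32.81
Leg 4 (147°, 53.9 nmi): east 53.9 sin 147° = 29.36, north 53.9 cos 147° = -45.20
Summing: 66.10 nmi east, -36.61 nmi north → (66.10, -36.61).

(66.10, -36.61)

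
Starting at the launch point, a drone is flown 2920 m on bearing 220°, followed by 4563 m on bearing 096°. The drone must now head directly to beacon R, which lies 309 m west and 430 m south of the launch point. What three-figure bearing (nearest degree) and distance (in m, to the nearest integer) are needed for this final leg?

308°, 3747 m

Leg 1 (220°, 2920 m): east 2920 sin 220° = -1876.94, north 2920 cos 220° = -2236.85
Leg 2 (096°, 4563 m): east 4563 sin 96° = 4538.00, north 4563 cos 96° = -476.96
Current position: (2661.06, -2713.81). Target: (-309, -430). Remaining: Δeast = -2970.06, Δnorth = 2283.81.
Bearing = atan2(-2970.06, 2283.81) mod 360° = 307.56°; distance = √((-2970.06)² + (2283.81)²) = 3746.609 m.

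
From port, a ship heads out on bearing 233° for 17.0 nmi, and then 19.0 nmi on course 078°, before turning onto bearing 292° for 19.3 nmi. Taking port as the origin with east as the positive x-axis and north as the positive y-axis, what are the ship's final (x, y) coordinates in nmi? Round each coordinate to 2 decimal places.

Leg 1 (233°, 17.0 nmi): east 17.0 sin 233° = -13.58, north 17.0 cos 233° = -10.23
Leg 2 (078°, 19.0 nmi): east 19.0 sin 78° = 18.58, north 19.0 cos 78° = 3.95
Leg 3 (292°, 19.3 nmi): east 19.3 sin 292° = -17.89, north 19.3 cos 292° = 7.23
Summing: -12.89 nmi east, 0.95 nmi north → (-12.89, 0.95).

(-12.89, 0.95)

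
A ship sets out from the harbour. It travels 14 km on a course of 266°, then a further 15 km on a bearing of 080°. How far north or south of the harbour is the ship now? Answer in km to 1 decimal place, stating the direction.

1.6 km north

Leg 1 (266°, 14 km): east 14 sin 266° = -13.97, north 14 cos 266° = -0.98
Leg 2 (080°, 15 km): east 15 sin 80° = 14.77, north 15 cos 80° = 2.60
Net north component: 1.63 km.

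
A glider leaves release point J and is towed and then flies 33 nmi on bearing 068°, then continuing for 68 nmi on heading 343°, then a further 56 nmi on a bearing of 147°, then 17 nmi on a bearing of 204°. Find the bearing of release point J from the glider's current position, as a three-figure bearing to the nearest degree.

Leg 1 (068°, 33 nmi): east 33 sin 68° = 30.60, north 33 cos 68° = 12.36
Leg 2 (343°, 68 nmi): east 68 sin 343° = -19.88, north 68 cos 343° = 65.03
Leg 3 (147°, 56 nmi): east 56 sin 147° = 30.50, north 56 cos 147° = -46.97
Leg 4 (204°, 17 nmi): east 17 sin 204° = -6.91, north 17 cos 204° = -15.53
Net displacement: 34.30 east, 14.89 north. Direction back to start is (-34.30, -14.89): bearing = atan2(-34.30, -14.89) mod 360° = 246.53° ≈ 247°.

247°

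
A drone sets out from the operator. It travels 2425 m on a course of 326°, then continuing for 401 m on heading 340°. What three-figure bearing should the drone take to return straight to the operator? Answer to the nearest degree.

148°

Leg 1 (326°, 2425 m): east 2425 sin 326° = -1356.04, north 2425 cos 326° = 2010.42
Leg 2 (340°, 401 m): east 401 sin 340° = -137.15, north 401 cos 340° = 376.82
Net displacement: -1493.19 east, 2387.23 north. Direction back to start is (1493.19, -2387.23): bearing = atan2(1493.19, -2387.23) mod 360° = 147.97° ≈ 148°.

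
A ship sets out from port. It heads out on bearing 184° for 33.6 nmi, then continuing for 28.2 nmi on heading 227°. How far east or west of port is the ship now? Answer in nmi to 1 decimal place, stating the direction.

Leg 1 (184°, 33.6 nmi): east 33.6 sin 184° = -2.34, north 33.6 cos 184° = -33.52
Leg 2 (227°, 28.2 nmi): east 28.2 sin 227° = -20.62, north 28.2 cos 227° = -19.23
Net east component: -22.97 nmi.

23.0 nmi west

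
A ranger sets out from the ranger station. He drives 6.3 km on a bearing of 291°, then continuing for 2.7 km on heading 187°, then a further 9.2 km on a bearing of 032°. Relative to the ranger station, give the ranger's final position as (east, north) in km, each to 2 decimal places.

(-1.34, 7.38)

Leg 1 (291°, 6.3 km): east 6.3 sin 291° = -5.88, north 6.3 cos 291° = 2.26
Leg 2 (187°, 2.7 km): east 2.7 sin 187° = -0.33, north 2.7 cos 187° = -2.68
Leg 3 (032°, 9.2 km): east 9.2 sin 32° = 4.88, north 9.2 cos 32° = 7.80
Summing: -1.34 km east, 7.38 km north → (-1.34, 7.38).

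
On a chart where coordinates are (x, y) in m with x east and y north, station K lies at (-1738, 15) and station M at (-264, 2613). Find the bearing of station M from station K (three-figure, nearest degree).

Δeast = -264 − -1738 = 1474.00; Δnorth = 2613 − 15 = 2598.00.
Bearing = atan2(Δeast, Δnorth) mod 360° = 29.57° ≈ 030°.

030°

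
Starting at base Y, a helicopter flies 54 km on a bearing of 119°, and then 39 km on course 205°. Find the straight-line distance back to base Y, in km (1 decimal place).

68.8 km

Leg 1 (119°, 54 km): east 54 sin 119° = 47.23, north 54 cos 119° = -26.18
Leg 2 (205°, 39 km): east 39 sin 205° = -16.48, north 39 cos 205° = -35.35
Net: 30.75 east, -61.53 north. Distance = √((30.75)² + (-61.53)²) = 68.781 km.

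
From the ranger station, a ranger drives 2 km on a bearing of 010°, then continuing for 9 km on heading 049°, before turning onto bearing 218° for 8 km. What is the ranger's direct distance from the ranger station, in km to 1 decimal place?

2.7 km

Leg 1 (010°, 2 km): east 2 sin 10° = 0.35, north 2 cos 10° = 1.97
Leg 2 (049°, 9 km): east 9 sin 49° = 6.79, north 9 cos 49° = 5.90
Leg 3 (218°, 8 km): east 8 sin 218° = -4.93, north 8 cos 218° = -6.30
Net: 2.21 east, 1.57 north. Distance = √((2.21)² + (1.57)²) = 2.715 km.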